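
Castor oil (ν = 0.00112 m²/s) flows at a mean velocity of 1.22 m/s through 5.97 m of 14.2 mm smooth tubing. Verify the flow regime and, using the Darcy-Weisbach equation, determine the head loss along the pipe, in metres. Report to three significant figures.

h_f ≈ 132 m

Re = VD/ν = 1.22·0.01420/0.00112 = 15.5 → laminar (Re < 2300)
f = 64/Re = 4.138
h_f = f(L/D)V²/(2g) = 4.138·(5.97/0.01420)·1.22²/(2·9.81) = 132.0 m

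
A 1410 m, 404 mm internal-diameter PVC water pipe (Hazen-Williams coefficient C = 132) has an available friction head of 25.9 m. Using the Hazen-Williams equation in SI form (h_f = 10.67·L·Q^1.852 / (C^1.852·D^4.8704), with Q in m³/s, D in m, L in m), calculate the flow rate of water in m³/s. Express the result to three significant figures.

Q ≈ 0.392 m³/s

Rearranging: Q = [h_f·C^1.852·D^4.8704 / (10.67·L)]^(1/1.852)
Q = [25.9·132^1.852·0.404^4.8704 / (10.67·1410)]^0.540 = 0.3917 m³/s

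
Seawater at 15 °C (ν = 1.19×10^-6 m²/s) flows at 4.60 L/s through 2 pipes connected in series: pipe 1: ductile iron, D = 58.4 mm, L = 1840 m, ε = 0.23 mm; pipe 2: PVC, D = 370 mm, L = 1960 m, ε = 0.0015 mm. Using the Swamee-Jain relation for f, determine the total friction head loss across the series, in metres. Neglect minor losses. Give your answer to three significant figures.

H ≈ 141 m

Pipe 1: V = 1.717 m/s, Re = 8.43×10^4, ε/D = 0.00394, f = 0.02985, h_1 = f(L/D)V²/2g = 141.4 m
Pipe 2: V = 0.04278 m/s, Re = 1.33×10^4, ε/D = 4.05×10^-6, f = 0.02868, h_2 = f(L/D)V²/2g = 0.01418 m
Series → Q common, losses add: H = Σh = 141.4 m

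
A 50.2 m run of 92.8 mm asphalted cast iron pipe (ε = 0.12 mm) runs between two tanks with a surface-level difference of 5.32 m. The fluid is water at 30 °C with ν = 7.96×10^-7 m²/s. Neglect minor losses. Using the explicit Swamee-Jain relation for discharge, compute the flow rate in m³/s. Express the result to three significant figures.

Swamee-Jain (Type II): Q = -0.965·√(gD⁵h_f/L)·ln[ε/(3.7D) + √(3.17ν²L/(gD³h_f))]
√(gD⁵h_f/L) = √(9.81·0.0928⁵·5.32/50.2) = 0.002675
ε/(3.7D) = 3.49×10^-4; √(3.17ν²L/(gD³h_f)) = 4.92×10^-5
Q = -0.965·0.002675·ln(3.987×10^-4) = 0.02020 m³/s
Check: V = 2.99 m/s, Re = 3.48×10^5, f = 0.02177, h_f = 5.36 m ≈ 5.32 m ✓

Q ≈ 0.0202 m³/s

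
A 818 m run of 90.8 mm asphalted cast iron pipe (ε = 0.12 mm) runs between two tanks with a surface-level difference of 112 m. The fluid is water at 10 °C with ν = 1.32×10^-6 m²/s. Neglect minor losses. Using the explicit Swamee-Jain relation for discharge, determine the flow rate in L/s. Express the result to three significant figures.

Swamee-Jain (Type II): Q = -0.965·√(gD⁵h_f/L)·ln[ε/(3.7D) + √(3.17ν²L/(gD³h_f))]
√(gD⁵h_f/L) = √(9.81·0.0908⁵·112/818) = 0.002879
ε/(3.7D) = 3.57×10^-4; √(3.17ν²L/(gD³h_f)) = 7.41×10^-5
Q = -0.965·0.002879·ln(4.313×10^-4) = 0.02153 m³/s
Check: V = 3.32 m/s, Re = 2.29×10^5, f = 0.02223, h_f = 113 m ≈ 112 m ✓

Q ≈ 21.5 L/s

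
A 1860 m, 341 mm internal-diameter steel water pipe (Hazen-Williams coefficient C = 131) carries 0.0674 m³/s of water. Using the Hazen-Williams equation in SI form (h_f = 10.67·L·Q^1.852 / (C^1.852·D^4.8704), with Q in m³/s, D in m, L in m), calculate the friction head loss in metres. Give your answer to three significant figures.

h_f = 10.67·1860·0.0674^1.852 / (131^1.852·0.341^4.8704) = 3.040 m

h_f ≈ 3.04 m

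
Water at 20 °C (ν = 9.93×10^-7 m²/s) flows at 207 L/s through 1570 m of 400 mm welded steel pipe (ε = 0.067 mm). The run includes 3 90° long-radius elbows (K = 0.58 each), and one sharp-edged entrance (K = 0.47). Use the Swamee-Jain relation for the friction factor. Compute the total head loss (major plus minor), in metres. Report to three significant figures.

H_L ≈ 8.35 m

V = 4Q/(πD²) = 1.647 m/s; V²/2g = 0.1383 m
Re = 6.64×10^5, ε/D = 1.68×10^-4 → f = 0.01483 (Swamee-Jain)
Major: h_f = f(L/D)·V²/2g = 0.01483·3925·0.1383 = 8.049 m
Minor: ΣK = 2.21; h_m = ΣK·V²/2g = 0.3056 m
Total H_L = 8.049 + 0.3056 = 8.355 m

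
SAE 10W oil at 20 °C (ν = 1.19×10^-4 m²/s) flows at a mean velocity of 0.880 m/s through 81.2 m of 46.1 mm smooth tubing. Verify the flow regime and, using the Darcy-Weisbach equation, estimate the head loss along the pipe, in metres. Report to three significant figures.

Re = VD/ν = 0.880·0.04610/1.19×10^-4 = 341 → laminar (Re < 2300)
f = 64/Re = 0.1877
h_f = f(L/D)V²/(2g) = 0.1877·(81.2/0.04610)·0.880²/(2·9.81) = 13.05 m

h_f ≈ 13.1 m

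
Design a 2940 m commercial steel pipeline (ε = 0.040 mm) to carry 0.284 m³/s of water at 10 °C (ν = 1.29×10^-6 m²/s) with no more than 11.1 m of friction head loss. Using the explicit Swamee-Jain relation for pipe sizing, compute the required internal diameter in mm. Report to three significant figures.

Swamee-Jain (Type III): D = 0.66·[ε^1.25·(LQ²/(gh_f))^4.75 + ν·Q^9.4·(L/(gh_f))^5.2]^0.04
LQ²/(gh_f) = 2.178; L/(gh_f) = 27.00
Term 1 = ε^1.25·(…)^4.75 = 1.28×10^-4; Term 2 = ν·Q^9.4·(…)^5.2 = 2.60×10^-4
D = 0.66·(1.28×10^-4 + 2.60×10^-4)^0.04 = 0.4821 m = 482 mm
Check: V = 1.56 m/s, Re = 5.81×10^5, f = 0.01401, h_f = 10.5 m ≈ 11.1 m ✓

D ≈ 482 mm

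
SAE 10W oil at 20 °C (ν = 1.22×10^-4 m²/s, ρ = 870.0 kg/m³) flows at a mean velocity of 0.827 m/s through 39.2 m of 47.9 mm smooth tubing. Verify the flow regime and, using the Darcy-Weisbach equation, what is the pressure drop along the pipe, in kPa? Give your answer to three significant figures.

Re = VD/ν = 0.827·0.04790/1.22×10^-4 = 325 → laminar (Re < 2300)
f = 64/Re = 0.1971
h_f = f(L/D)V²/(2g) = 0.1971·(39.2/0.04790)·0.827²/(2·9.81) = 5.623 m
Δp = ρg·h_f = 870.0·9.81·5.623 = 47.99 kPa

Δp ≈ 48.0 kPa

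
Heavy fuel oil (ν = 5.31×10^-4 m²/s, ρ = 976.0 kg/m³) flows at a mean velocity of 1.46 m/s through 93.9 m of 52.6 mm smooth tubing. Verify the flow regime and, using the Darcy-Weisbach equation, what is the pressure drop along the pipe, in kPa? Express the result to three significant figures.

Δp ≈ 822 kPa

Re = VD/ν = 1.46·0.05260/5.31×10^-4 = 145 → laminar (Re < 2300)
f = 64/Re = 0.4425
h_f = f(L/D)V²/(2g) = 0.4425·(93.9/0.05260)·1.46²/(2·9.81) = 85.83 m
Δp = ρg·h_f = 976.0·9.81·85.83 = 821.8 kPa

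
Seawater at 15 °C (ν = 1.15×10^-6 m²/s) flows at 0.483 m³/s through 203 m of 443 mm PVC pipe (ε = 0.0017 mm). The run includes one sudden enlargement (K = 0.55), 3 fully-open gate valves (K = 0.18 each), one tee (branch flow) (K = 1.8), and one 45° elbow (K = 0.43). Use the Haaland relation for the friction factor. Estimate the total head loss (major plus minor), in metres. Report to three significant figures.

V = 4Q/(πD²) = 3.134 m/s; V²/2g = 0.5005 m
Re = 1.21×10^6, ε/D = 3.84×10^-6 → f = 0.01130 (Haaland)
Major: h_f = f(L/D)·V²/2g = 0.01130·458.2·0.5005 = 2.592 m
Minor: ΣK = 3.32; h_m = ΣK·V²/2g = 1.662 m
Total H_L = 2.592 + 1.662 = 4.254 m

H_L ≈ 4.25 m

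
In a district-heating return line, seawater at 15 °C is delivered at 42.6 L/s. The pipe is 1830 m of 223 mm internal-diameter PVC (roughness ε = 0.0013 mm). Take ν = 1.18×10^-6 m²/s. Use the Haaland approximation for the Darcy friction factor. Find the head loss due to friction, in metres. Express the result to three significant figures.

h_f ≈ 7.68 m

V = 4Q/(πD²) = 4·0.0426/(π·0.223²) = 1.091 m/s
Re = VD/ν = 1.091·0.223/1.18×10^-6 = 2.06×10^5 → turbulent
ε/D = 0.0013/223 = 5.83×10^-6
Haaland: f = 0.01544
h_f = f(L/D)V²/(2g) = 0.01544·(1830/0.223)·1.091²/(2·9.81) = 7.684 m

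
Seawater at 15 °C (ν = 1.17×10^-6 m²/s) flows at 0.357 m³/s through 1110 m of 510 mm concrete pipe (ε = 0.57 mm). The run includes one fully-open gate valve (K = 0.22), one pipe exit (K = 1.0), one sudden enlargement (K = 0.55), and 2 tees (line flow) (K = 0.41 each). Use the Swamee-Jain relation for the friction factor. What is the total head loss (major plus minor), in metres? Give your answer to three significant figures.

V = 4Q/(πD²) = 1.748 m/s; V²/2g = 0.1557 m
Re = 7.62×10^5, ε/D = 0.00112 → f = 0.02065 (Swamee-Jain)
Major: h_f = f(L/D)·V²/2g = 0.02065·2176·0.1557 = 6.994 m
Minor: ΣK = 2.59; h_m = ΣK·V²/2g = 0.4032 m
Total H_L = 6.994 + 0.4032 = 7.398 m

H_L ≈ 7.40 m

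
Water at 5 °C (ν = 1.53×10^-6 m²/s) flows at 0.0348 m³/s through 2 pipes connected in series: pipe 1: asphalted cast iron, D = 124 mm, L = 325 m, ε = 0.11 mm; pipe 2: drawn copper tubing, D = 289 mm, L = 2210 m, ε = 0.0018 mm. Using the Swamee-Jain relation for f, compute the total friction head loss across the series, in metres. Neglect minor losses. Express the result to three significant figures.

H ≈ 24.7 m

Pipe 1: V = 2.882 m/s, Re = 2.34×10^5, ε/D = 8.87×10^-4, f = 0.02054, h_1 = f(L/D)V²/2g = 22.78 m
Pipe 2: V = 0.5305 m/s, Re = 1.00×10^5, ε/D = 6.23×10^-6, f = 0.01789, h_2 = f(L/D)V²/2g = 1.963 m
Series → Q common, losses add: H = Σh = 24.75 m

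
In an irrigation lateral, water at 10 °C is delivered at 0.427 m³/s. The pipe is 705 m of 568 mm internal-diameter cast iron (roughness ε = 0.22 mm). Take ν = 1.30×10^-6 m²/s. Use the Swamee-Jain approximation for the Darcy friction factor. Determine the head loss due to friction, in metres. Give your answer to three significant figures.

h_f ≈ 3.00 m

V = 4Q/(πD²) = 4·0.427/(π·0.568²) = 1.685 m/s
Re = VD/ν = 1.685·0.568/1.30×10^-6 = 7.36×10^5 → turbulent
ε/D = 0.22/568 = 3.87×10^-4
Swamee-Jain: f = 0.01669
h_f = f(L/D)V²/(2g) = 0.01669·(705/0.568)·1.685²/(2·9.81) = 2.998 m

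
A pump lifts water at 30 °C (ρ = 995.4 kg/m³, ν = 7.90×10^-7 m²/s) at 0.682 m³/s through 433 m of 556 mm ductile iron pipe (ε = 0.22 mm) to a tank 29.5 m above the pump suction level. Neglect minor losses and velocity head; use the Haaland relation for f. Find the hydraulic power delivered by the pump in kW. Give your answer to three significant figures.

P_hyd ≈ 230 kW

V = 4Q/(πD²) = 2.809 m/s; Re = 1.98×10^6; ε/D = 3.96×10^-4; f = 0.01616
h_f = f(L/D)V²/2g = 5.060 m
Total head H = z + h_f = 29.5 + 5.060 = 34.56 m
P_hyd = ρgQH = 995.4·9.81·0.682·34.56 = 230.2 kW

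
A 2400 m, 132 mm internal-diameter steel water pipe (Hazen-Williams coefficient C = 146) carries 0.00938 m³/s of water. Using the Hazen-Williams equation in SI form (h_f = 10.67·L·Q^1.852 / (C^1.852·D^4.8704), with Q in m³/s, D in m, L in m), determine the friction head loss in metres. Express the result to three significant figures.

h_f = 10.67·2400·0.00938^1.852 / (146^1.852·0.132^4.8704) = 8.466 m

h_f ≈ 8.47 m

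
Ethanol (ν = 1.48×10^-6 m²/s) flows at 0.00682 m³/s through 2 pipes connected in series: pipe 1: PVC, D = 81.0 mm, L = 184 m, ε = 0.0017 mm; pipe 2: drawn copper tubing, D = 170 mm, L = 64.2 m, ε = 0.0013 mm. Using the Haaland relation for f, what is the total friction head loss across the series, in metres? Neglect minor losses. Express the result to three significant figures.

Pipe 1: V = 1.324 m/s, Re = 7.24×10^4, ε/D = 2.10×10^-5, f = 0.01915, h_1 = f(L/D)V²/2g = 3.884 m
Pipe 2: V = 0.3005 m/s, Re = 3.45×10^4, ε/D = 7.65×10^-6, f = 0.02257, h_2 = f(L/D)V²/2g = 0.03922 m
Series → Q common, losses add: H = Σh = 3.924 m

H ≈ 3.92 m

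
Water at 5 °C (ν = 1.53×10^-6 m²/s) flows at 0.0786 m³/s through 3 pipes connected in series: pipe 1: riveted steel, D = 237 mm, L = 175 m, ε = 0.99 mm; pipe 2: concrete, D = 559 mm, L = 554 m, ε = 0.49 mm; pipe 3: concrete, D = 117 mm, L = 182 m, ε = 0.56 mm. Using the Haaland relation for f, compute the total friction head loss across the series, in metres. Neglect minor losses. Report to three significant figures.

H ≈ 132 m

Pipe 1: V = 1.782 m/s, Re = 2.76×10^5, ε/D = 0.00418, f = 0.02919, h_1 = f(L/D)V²/2g = 3.487 m
Pipe 2: V = 0.3203 m/s, Re = 1.17×10^5, ε/D = 8.77×10^-4, f = 0.02122, h_2 = f(L/D)V²/2g = 0.1099 m
Pipe 3: V = 7.311 m/s, Re = 5.59×10^5, ε/D = 0.00479, f = 0.03019, h_3 = f(L/D)V²/2g = 127.9 m
Series → Q common, losses add: H = Σh = 131.5 m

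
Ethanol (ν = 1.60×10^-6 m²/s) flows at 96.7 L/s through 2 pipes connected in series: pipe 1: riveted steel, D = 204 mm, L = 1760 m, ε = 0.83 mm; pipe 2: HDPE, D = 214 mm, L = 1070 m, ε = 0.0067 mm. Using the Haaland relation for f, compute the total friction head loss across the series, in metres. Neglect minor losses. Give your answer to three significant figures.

Pipe 1: V = 2.959 m/s, Re = 3.77×10^5, ε/D = 0.00407, f = 0.02888, h_1 = f(L/D)V²/2g = 111.1 m
Pipe 2: V = 2.688 m/s, Re = 3.60×10^5, ε/D = 3.13×10^-5, f = 0.01417, h_2 = f(L/D)V²/2g = 26.10 m
Series → Q common, losses add: H = Σh = 137.3 m

H ≈ 137 m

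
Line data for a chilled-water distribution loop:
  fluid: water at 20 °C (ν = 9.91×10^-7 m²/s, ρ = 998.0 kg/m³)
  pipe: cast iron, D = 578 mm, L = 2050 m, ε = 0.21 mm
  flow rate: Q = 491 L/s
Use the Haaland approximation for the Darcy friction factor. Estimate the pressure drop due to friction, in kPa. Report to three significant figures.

Δp ≈ 99.8 kPa

V = 4Q/(πD²) = 4·0.491/(π·0.578²) = 1.871 m/s
Re = VD/ν = 1.871·0.578/9.91×10^-7 = 1.09×10^6 → turbulent
ε/D = 0.21/578 = 3.63×10^-4
Haaland: f = 0.01610
h_f = f(L/D)V²/(2g) = 0.01610·(2050/0.578)·1.871²/(2·9.81) = 10.19 m
Δp = ρg·h_f = 998.0·9.81·10.19 = 99.80 kPa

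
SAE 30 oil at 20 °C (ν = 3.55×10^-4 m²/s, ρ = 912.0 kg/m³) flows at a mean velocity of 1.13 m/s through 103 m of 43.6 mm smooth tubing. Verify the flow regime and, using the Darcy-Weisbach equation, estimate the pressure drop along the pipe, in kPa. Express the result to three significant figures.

Δp ≈ 634 kPa

Re = VD/ν = 1.13·0.04360/3.55×10^-4 = 139 → laminar (Re < 2300)
f = 64/Re = 0.4612
h_f = f(L/D)V²/(2g) = 0.4612·(103/0.04360)·1.13²/(2·9.81) = 70.90 m
Δp = ρg·h_f = 912.0·9.81·70.90 = 634.3 kPa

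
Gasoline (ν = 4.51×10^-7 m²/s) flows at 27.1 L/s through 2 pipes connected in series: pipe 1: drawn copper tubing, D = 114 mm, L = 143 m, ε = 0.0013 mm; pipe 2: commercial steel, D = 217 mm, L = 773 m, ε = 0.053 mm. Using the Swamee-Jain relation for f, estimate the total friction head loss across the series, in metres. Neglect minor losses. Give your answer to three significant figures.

H ≈ 7.30 m

Pipe 1: V = 2.655 m/s, Re = 6.71×10^5, ε/D = 1.14×10^-5, f = 0.01265, h_1 = f(L/D)V²/2g = 5.700 m
Pipe 2: V = 0.7328 m/s, Re = 3.53×10^5, ε/D = 2.44×10^-4, f = 0.01639, h_2 = f(L/D)V²/2g = 1.598 m
Series → Q common, losses add: H = Σh = 7.298 m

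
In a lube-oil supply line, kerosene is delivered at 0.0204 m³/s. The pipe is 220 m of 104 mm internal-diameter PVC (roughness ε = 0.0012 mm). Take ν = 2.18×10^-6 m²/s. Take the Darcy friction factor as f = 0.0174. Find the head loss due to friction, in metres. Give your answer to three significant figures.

h_f ≈ 10.8 m

V = 4Q/(πD²) = 4·0.0204/(π·0.104²) = 2.401 m/s
h_f = f(L/D)V²/(2g) = 0.01740·(220/0.104)·2.401²/(2·9.81) = 10.82 m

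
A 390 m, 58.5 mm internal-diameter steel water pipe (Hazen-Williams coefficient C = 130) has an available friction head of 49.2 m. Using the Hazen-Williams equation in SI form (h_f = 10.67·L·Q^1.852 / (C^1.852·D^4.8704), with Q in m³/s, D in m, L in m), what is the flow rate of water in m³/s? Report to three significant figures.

Rearranging: Q = [h_f·C^1.852·D^4.8704 / (10.67·L)]^(1/1.852)
Q = [49.2·130^1.852·0.0585^4.8704 / (10.67·390)]^0.540 = 0.006779 m³/s

Q ≈ 0.00678 m³/s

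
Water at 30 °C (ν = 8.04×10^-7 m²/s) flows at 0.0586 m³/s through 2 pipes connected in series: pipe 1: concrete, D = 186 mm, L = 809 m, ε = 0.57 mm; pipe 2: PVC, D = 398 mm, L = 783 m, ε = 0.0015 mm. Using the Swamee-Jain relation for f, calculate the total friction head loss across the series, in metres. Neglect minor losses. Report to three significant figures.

Pipe 1: V = 2.157 m/s, Re = 4.99×10^5, ε/D = 0.00306, f = 0.02670, h_1 = f(L/D)V²/2g = 27.53 m
Pipe 2: V = 0.4710 m/s, Re = 2.33×10^5, ε/D = 3.77×10^-6, f = 0.01512, h_2 = f(L/D)V²/2g = 0.3363 m
Series → Q common, losses add: H = Σh = 27.87 m

H ≈ 27.9 m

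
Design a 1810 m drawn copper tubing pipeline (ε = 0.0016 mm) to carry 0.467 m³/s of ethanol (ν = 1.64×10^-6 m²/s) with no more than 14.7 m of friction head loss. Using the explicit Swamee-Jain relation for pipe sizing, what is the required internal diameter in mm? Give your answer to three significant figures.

D ≈ 493 mm

Swamee-Jain (Type III): D = 0.66·[ε^1.25·(LQ²/(gh_f))^4.75 + ν·Q^9.4·(L/(gh_f))^5.2]^0.04
LQ²/(gh_f) = 2.737; L/(gh_f) = 12.55
Term 1 = ε^1.25·(…)^4.75 = 6.80×10^-6; Term 2 = ν·Q^9.4·(…)^5.2 = 6.60×10^-4
D = 0.66·(6.80×10^-6 + 6.60×10^-4)^0.04 = 0.4926 m = 493 mm
Check: V = 2.45 m/s, Re = 7.36×10^5, f = 0.01230, h_f = 13.8 m ≈ 14.7 m ✓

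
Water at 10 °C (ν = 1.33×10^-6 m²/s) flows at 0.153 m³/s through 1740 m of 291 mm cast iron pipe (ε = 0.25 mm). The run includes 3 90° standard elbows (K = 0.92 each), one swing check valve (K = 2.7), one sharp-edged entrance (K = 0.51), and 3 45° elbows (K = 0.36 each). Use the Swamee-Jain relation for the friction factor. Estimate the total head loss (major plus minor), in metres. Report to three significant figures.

V = 4Q/(πD²) = 2.300 m/s; V²/2g = 0.2697 m
Re = 5.03×10^5, ε/D = 8.59×10^-4 → f = 0.01971 (Swamee-Jain)
Major: h_f = f(L/D)·V²/2g = 0.01971·5979·0.2697 = 31.79 m
Minor: ΣK = 7.05; h_m = ΣK·V²/2g = 1.902 m
Total H_L = 31.79 + 1.902 = 33.69 m

H_L ≈ 33.7 m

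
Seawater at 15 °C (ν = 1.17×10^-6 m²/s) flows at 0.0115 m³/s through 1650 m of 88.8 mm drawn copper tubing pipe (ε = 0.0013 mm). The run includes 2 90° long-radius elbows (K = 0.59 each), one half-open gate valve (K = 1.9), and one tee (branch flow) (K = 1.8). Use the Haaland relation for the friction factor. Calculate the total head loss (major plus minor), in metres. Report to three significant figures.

V = 4Q/(πD²) = 1.857 m/s; V²/2g = 0.1757 m
Re = 1.41×10^5, ε/D = 1.46×10^-5 → f = 0.01668 (Haaland)
Major: h_f = f(L/D)·V²/2g = 0.01668·18581·0.1757 = 54.47 m
Minor: ΣK = 4.88; h_m = ΣK·V²/2g = 0.8576 m
Total H_L = 54.47 + 0.8576 = 55.33 m

H_L ≈ 55.3 m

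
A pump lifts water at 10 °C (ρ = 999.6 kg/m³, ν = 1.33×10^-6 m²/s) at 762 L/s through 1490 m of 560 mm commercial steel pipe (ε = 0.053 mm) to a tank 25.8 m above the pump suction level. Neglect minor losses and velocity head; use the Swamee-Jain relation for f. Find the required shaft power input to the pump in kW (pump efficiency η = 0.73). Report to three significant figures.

P_shaft ≈ 439 kW

V = 4Q/(πD²) = 3.094 m/s; Re = 1.30×10^6; ε/D = 9.46×10^-5; f = 0.01315
h_f = f(L/D)V²/2g = 17.07 m
Total head H = z + h_f = 25.8 + 17.07 = 42.87 m
P_hyd = ρgQH = 999.6·9.81·0.762·42.87 = 320.3 kW
P_shaft = P_hyd/η = 320.3/0.73 = 438.8 kW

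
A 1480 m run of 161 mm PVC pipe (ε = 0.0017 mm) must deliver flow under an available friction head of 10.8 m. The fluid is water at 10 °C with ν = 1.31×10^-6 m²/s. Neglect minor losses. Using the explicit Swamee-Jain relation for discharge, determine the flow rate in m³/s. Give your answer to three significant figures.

Q ≈ 0.0239 m³/s

Swamee-Jain (Type II): Q = -0.965·√(gD⁵h_f/L)·ln[ε/(3.7D) + √(3.17ν²L/(gD³h_f))]
√(gD⁵h_f/L) = √(9.81·0.161⁵·10.8/1480) = 0.002783
ε/(3.7D) = 2.85×10^-6; √(3.17ν²L/(gD³h_f)) = 1.35×10^-4
Q = -0.965·0.002783·ln(1.378×10^-4) = 0.02387 m³/s
Check: V = 1.17 m/s, Re = 1.44×10^5, f = 0.01665, h_f = 10.7 m ≈ 10.8 m ✓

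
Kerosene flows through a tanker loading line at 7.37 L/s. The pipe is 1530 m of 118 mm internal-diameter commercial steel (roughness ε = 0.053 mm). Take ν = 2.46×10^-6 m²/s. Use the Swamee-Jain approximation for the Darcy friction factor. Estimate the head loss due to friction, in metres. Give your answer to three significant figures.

V = 4Q/(πD²) = 4·0.00737/(π·0.118²) = 0.6739 m/s
Re = VD/ν = 0.6739·0.118/2.46×10^-6 = 3.23×10^4 → turbulent
ε/D = 0.053/118 = 4.49×10^-4
Swamee-Jain: f = 0.02433
h_f = f(L/D)V²/(2g) = 0.02433·(1530/0.118)·0.6739²/(2·9.81) = 7.302 m

h_f ≈ 7.30 m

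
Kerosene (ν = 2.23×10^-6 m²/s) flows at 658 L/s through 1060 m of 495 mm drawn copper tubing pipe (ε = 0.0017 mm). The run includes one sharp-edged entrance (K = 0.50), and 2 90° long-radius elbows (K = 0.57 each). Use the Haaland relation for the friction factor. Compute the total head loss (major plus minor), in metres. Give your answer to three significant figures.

H_L ≈ 16.5 m

V = 4Q/(πD²) = 3.419 m/s; V²/2g = 0.5959 m
Re = 7.59×10^5, ε/D = 3.43×10^-6 → f = 0.01219 (Haaland)
Major: h_f = f(L/D)·V²/2g = 0.01219·2141·0.5959 = 15.55 m
Minor: ΣK = 1.64; h_m = ΣK·V²/2g = 0.9772 m
Total H_L = 15.55 + 0.9772 = 16.53 m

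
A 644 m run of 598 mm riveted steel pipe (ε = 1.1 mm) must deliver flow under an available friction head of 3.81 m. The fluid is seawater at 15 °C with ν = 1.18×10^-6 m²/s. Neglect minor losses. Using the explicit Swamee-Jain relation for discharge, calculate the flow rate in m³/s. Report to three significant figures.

Swamee-Jain (Type II): Q = -0.965·√(gD⁵h_f/L)·ln[ε/(3.7D) + √(3.17ν²L/(gD³h_f))]
√(gD⁵h_f/L) = √(9.81·0.598⁵·3.81/644) = 0.06662
ε/(3.7D) = 4.97×10^-4; √(3.17ν²L/(gD³h_f)) = 1.89×10^-5
Q = -0.965·0.06662·ln(5.160×10^-4) = 0.4866 m³/s
Check: V = 1.73 m/s, Re = 8.78×10^5, f = 0.02321, h_f = 3.83 m ≈ 3.81 m ✓

Q ≈ 0.487 m³/s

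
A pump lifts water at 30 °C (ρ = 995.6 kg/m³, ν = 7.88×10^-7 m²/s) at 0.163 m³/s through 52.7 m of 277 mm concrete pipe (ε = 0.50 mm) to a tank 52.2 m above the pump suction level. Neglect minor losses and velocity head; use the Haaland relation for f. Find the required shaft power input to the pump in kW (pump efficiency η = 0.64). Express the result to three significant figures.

P_shaft ≈ 134 kW

V = 4Q/(πD²) = 2.705 m/s; Re = 9.51×10^5; ε/D = 0.00181; f = 0.02302
h_f = f(L/D)V²/2g = 1.633 m
Total head H = z + h_f = 52.2 + 1.633 = 53.83 m
P_hyd = ρgQH = 995.6·9.81·0.163·53.83 = 85.70 kW
P_shaft = P_hyd/η = 85.70/0.64 = 133.9 kW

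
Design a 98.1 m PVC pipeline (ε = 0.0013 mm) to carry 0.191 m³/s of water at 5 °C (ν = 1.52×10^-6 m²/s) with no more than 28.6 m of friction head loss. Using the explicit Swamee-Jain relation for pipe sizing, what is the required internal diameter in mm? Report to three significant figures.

D ≈ 167 mm

Swamee-Jain (Type III): D = 0.66·[ε^1.25·(LQ²/(gh_f))^4.75 + ν·Q^9.4·(L/(gh_f))^5.2]^0.04
LQ²/(gh_f) = 0.01276; L/(gh_f) = 0.3497
Term 1 = ε^1.25·(…)^4.75 = 4.41×10^-17; Term 2 = ν·Q^9.4·(…)^5.2 = 1.12×10^-15
D = 0.66·(4.41×10^-17 + 1.12×10^-15)^0.04 = 0.1668 m = 167 mm
Check: V = 8.74 m/s, Re = 9.59×10^5, f = 0.01188, h_f = 27.2 m ≈ 28.6 m ✓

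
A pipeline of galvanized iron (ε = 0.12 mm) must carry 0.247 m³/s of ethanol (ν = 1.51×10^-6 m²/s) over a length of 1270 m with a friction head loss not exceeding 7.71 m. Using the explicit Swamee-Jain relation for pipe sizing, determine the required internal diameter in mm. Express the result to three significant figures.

Swamee-Jain (Type III): D = 0.66·[ε^1.25·(LQ²/(gh_f))^4.75 + ν·Q^9.4·(L/(gh_f))^5.2]^0.04
LQ²/(gh_f) = 1.024; L/(gh_f) = 16.79
Term 1 = ε^1.25·(…)^4.75 = 1.41×10^-5; Term 2 = ν·Q^9.4·(…)^5.2 = 6.93×10^-6
D = 0.66·(1.41×10^-5 + 6.93×10^-6)^0.04 = 0.4290 m = 429 mm
Check: V = 1.71 m/s, Re = 4.85×10^5, f = 0.01624, h_f = 7.16 m ≈ 7.71 m ✓

D ≈ 429 mm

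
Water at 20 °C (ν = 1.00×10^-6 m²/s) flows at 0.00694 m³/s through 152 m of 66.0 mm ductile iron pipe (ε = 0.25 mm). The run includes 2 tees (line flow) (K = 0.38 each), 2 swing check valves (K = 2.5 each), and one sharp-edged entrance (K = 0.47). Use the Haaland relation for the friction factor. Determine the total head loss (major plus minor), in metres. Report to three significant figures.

V = 4Q/(πD²) = 2.029 m/s; V²/2g = 0.2097 m
Re = 1.34×10^5, ε/D = 0.00379 → f = 0.02879 (Haaland)
Major: h_f = f(L/D)·V²/2g = 0.02879·2303·0.2097 = 13.90 m
Minor: ΣK = 6.23; h_m = ΣK·V²/2g = 1.307 m
Total H_L = 13.90 + 1.307 = 15.21 m

H_L ≈ 15.2 m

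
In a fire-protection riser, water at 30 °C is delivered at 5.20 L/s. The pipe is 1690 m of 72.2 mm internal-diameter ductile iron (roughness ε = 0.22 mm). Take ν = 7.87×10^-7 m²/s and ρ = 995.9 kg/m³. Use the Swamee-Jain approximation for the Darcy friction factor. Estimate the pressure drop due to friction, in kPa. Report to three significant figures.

V = 4Q/(πD²) = 4·0.00520/(π·0.0722²) = 1.270 m/s
Re = VD/ν = 1.270·0.0722/7.87×10^-7 = 1.17×10^5 → turbulent
ε/D = 0.22/72.2 = 0.00305
Swamee-Jain: f = 0.02763
h_f = f(L/D)V²/(2g) = 0.02763·(1690/0.0722)·1.270²/(2·9.81) = 53.18 m
Δp = ρg·h_f = 995.9·9.81·53.18 = 519.5 kPa

Δp ≈ 520 kPa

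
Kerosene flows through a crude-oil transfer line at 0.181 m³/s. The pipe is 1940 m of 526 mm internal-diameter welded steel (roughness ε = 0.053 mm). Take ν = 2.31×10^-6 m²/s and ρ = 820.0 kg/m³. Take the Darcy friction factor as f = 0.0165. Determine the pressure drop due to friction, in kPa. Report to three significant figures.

Δp ≈ 17.3 kPa

V = 4Q/(πD²) = 4·0.181/(π·0.526²) = 0.8329 m/s
h_f = f(L/D)V²/(2g) = 0.01650·(1940/0.526)·0.8329²/(2·9.81) = 2.152 m
Δp = ρg·h_f = 820.0·9.81·2.152 = 17.31 kPa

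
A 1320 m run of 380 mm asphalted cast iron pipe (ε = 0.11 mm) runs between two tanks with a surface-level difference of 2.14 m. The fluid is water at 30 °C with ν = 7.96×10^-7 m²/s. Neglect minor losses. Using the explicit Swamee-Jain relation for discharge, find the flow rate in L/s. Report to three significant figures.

Swamee-Jain (Type II): Q = -0.965·√(gD⁵h_f/L)·ln[ε/(3.7D) + √(3.17ν²L/(gD³h_f))]
√(gD⁵h_f/L) = √(9.81·0.380⁵·2.14/1320) = 0.01123
ε/(3.7D) = 7.82×10^-5; √(3.17ν²L/(gD³h_f)) = 4.80×10^-5
Q = -0.965·0.01123·ln(1.262×10^-4) = 0.09725 m³/s
Check: V = 0.858 m/s, Re = 4.09×10^5, f = 0.01653, h_f = 2.15 m ≈ 2.14 m ✓

Q ≈ 97.3 L/s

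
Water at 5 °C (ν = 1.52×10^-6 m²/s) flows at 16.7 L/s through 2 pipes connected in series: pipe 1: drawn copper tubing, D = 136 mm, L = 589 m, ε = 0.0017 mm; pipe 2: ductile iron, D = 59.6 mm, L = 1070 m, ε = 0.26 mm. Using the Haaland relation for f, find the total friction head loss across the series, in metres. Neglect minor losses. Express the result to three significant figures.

Pipe 1: V = 1.150 m/s, Re = 1.03×10^5, ε/D = 1.25×10^-5, f = 0.01777, h_1 = f(L/D)V²/2g = 5.183 m
Pipe 2: V = 5.986 m/s, Re = 2.35×10^5, ε/D = 0.00436, f = 0.02961, h_2 = f(L/D)V²/2g = 970.9 m
Series → Q common, losses add: H = Σh = 976.1 m

H ≈ 976 m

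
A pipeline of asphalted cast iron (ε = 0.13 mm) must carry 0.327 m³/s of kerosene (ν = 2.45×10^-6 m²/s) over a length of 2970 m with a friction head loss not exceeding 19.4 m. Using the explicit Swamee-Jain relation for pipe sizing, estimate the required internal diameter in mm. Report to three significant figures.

D ≈ 475 mm

Swamee-Jain (Type III): D = 0.66·[ε^1.25·(LQ²/(gh_f))^4.75 + ν·Q^9.4·(L/(gh_f))^5.2]^0.04
LQ²/(gh_f) = 1.669; L/(gh_f) = 15.61
Term 1 = ε^1.25·(…)^4.75 = 1.58×10^-4; Term 2 = ν·Q^9.4·(…)^5.2 = 1.07×10^-4
D = 0.66·(1.58×10^-4 + 1.07×10^-4)^0.04 = 0.4748 m = 475 mm
Check: V = 1.85 m/s, Re = 3.58×10^5, f = 0.01660, h_f = 18.1 m ≈ 19.4 m ✓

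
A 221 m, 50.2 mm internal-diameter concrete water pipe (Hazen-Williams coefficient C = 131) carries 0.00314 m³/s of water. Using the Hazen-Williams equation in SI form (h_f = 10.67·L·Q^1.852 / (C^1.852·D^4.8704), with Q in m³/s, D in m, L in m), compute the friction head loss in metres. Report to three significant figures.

h_f = 10.67·221·0.00314^1.852 / (131^1.852·0.0502^4.8704) = 13.92 m

h_f ≈ 13.9 m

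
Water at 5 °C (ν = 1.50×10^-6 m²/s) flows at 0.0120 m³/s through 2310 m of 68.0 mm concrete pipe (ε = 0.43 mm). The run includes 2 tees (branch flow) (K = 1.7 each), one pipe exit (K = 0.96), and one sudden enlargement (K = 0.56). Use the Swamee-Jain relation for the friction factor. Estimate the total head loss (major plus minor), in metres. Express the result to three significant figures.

H_L ≈ 634 m

V = 4Q/(πD²) = 3.304 m/s; V²/2g = 0.5565 m
Re = 1.50×10^5, ε/D = 0.00632 → f = 0.03339 (Swamee-Jain)
Major: h_f = f(L/D)·V²/2g = 0.03339·33971·0.5565 = 631.2 m
Minor: ΣK = 4.92; h_m = ΣK·V²/2g = 2.738 m
Total H_L = 631.2 + 2.738 = 633.9 m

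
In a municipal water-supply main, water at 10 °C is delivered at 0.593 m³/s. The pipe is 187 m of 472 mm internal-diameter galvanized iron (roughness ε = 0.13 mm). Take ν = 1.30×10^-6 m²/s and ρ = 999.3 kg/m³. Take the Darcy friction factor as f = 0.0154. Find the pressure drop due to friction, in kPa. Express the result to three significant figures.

Δp ≈ 35.0 kPa

V = 4Q/(πD²) = 4·0.593/(π·0.472²) = 3.389 m/s
h_f = f(L/D)V²/(2g) = 0.01540·(187/0.472)·3.389²/(2·9.81) = 3.572 m
Δp = ρg·h_f = 999.3·9.81·3.572 = 35.01 kPa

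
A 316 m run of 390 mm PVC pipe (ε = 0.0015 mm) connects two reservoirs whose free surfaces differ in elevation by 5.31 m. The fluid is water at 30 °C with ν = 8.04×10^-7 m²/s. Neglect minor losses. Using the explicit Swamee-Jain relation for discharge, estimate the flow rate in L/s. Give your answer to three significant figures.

Q ≈ 412 L/s

Swamee-Jain (Type II): Q = -0.965·√(gD⁵h_f/L)·ln[ε/(3.7D) + √(3.17ν²L/(gD³h_f))]
√(gD⁵h_f/L) = √(9.81·0.390⁵·5.31/316) = 0.03857
ε/(3.7D) = 1.04×10^-6; √(3.17ν²L/(gD³h_f)) = 1.45×10^-5
Q = -0.965·0.03857·ln(1.552×10^-5) = 0.4121 m³/s
Check: V = 3.45 m/s, Re = 1.67×10^6, f = 0.01080, h_f = 5.31 m ≈ 5.31 m ✓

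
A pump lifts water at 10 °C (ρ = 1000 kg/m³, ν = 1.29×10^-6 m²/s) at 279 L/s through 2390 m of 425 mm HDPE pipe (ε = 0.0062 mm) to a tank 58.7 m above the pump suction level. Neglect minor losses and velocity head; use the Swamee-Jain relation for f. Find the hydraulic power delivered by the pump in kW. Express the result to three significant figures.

P_hyd ≈ 199 kW

V = 4Q/(πD²) = 1.967 m/s; Re = 6.48×10^5; ε/D = 1.46×10^-5; f = 0.01278
h_f = f(L/D)V²/2g = 14.16 m
Total head H = z + h_f = 58.7 + 14.16 = 72.86 m
P_hyd = ρgQH = 1000·9.81·0.279·72.86 = 199.4 kW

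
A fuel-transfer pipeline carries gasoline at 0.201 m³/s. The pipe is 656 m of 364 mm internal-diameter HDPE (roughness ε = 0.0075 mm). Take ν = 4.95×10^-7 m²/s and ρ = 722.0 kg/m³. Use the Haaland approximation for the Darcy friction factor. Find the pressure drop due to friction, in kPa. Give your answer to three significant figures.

V = 4Q/(πD²) = 4·0.201/(π·0.364²) = 1.932 m/s
Re = VD/ν = 1.932·0.364/4.95×10^-7 = 1.42×10^6 → turbulent
ε/D = 0.0075/364 = 2.06×10^-5
Haaland: f = 0.01142
h_f = f(L/D)V²/(2g) = 0.01142·(656/0.364)·1.932²/(2·9.81) = 3.914 m
Δp = ρg·h_f = 722.0·9.81·3.914 = 27.72 kPa

Δp ≈ 27.7 kPa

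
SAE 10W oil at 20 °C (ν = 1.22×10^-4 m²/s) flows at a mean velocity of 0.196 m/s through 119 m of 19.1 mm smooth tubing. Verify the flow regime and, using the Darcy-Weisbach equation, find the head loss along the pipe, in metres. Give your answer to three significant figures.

h_f ≈ 25.4 m

Re = VD/ν = 0.196·0.01910/1.22×10^-4 = 30.7 → laminar (Re < 2300)
f = 64/Re = 2.086
h_f = f(L/D)V²/(2g) = 2.086·(119/0.01910)·0.196²/(2·9.81) = 25.44 m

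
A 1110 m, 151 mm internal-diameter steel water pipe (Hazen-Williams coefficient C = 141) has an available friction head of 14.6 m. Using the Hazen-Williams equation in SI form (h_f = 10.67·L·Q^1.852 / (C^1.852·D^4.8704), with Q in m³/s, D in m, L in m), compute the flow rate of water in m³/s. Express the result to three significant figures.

Rearranging: Q = [h_f·C^1.852·D^4.8704 / (10.67·L)]^(1/1.852)
Q = [14.6·141^1.852·0.151^4.8704 / (10.67·1110)]^0.540 = 0.02626 m³/s

Q ≈ 0.0263 m³/s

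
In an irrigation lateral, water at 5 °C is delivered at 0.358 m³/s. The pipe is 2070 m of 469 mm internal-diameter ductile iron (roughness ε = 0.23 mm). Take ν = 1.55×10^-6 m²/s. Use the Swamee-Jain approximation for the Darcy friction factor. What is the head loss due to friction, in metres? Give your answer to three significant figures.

h_f ≈ 16.9 m

V = 4Q/(πD²) = 4·0.358/(π·0.469²) = 2.072 m/s
Re = VD/ν = 2.072·0.469/1.55×10^-6 = 6.27×10^5 → turbulent
ε/D = 0.23/469 = 4.90×10^-4
Swamee-Jain: f = 0.01753
h_f = f(L/D)V²/(2g) = 0.01753·(2070/0.469)·2.072²/(2·9.81) = 16.93 m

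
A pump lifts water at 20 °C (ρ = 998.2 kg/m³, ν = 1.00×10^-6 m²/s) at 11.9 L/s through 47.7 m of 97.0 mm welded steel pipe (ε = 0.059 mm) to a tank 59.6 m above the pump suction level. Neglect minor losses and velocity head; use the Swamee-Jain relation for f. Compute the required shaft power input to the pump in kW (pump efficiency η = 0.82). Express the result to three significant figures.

V = 4Q/(πD²) = 1.610 m/s; Re = 1.56×10^5; ε/D = 6.08×10^-4; f = 0.01991
h_f = f(L/D)V²/2g = 1.294 m
Total head H = z + h_f = 59.6 + 1.294 = 60.89 m
P_hyd = ρgQH = 998.2·9.81·0.0119·60.89 = 7.096 kW
P_shaft = P_hyd/η = 7.096/0.82 = 8.654 kW

P_shaft ≈ 8.65 kW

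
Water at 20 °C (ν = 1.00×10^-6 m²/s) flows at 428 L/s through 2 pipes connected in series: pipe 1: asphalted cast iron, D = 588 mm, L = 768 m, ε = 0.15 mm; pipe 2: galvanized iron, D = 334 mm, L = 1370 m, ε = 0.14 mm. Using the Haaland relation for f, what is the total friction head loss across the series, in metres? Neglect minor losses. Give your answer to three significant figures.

Pipe 1: V = 1.576 m/s, Re = 9.27×10^5, ε/D = 2.55×10^-4, f = 0.01523, h_1 = f(L/D)V²/2g = 2.518 m
Pipe 2: V = 4.885 m/s, Re = 1.63×10^6, ε/D = 4.19×10^-4, f = 0.01640, h_2 = f(L/D)V²/2g = 81.83 m
Series → Q common, losses add: H = Σh = 84.34 m

H ≈ 84.3 m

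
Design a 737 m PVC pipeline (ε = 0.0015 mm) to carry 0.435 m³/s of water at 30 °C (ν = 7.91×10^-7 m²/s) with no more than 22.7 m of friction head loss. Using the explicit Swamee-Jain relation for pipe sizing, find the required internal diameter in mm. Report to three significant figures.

Swamee-Jain (Type III): D = 0.66·[ε^1.25·(LQ²/(gh_f))^4.75 + ν·Q^9.4·(L/(gh_f))^5.2]^0.04
LQ²/(gh_f) = 0.6263; L/(gh_f) = 3.310
Term 1 = ε^1.25·(…)^4.75 = 5.68×10^-9; Term 2 = ν·Q^9.4·(…)^5.2 = 1.60×10^-7
D = 0.66·(5.68×10^-9 + 1.60×10^-7)^0.04 = 0.3534 m = 353 mm
Check: V = 4.43 m/s, Re = 1.98×10^6, f = 0.01054, h_f = 22.0 m ≈ 22.7 m ✓

D ≈ 353 mm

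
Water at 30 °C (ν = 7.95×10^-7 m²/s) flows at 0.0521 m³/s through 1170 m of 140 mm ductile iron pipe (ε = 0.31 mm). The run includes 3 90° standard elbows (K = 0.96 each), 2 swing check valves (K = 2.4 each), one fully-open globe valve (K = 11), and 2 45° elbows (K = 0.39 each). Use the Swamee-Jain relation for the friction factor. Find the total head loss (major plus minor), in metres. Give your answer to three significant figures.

V = 4Q/(πD²) = 3.384 m/s; V²/2g = 0.5838 m
Re = 5.96×10^5, ε/D = 0.00221 → f = 0.02446 (Swamee-Jain)
Major: h_f = f(L/D)·V²/2g = 0.02446·8357·0.5838 = 119.3 m
Minor: ΣK = 19.5; h_m = ΣK·V²/2g = 11.36 m
Total H_L = 119.3 + 11.36 = 130.7 m

H_L ≈ 131 m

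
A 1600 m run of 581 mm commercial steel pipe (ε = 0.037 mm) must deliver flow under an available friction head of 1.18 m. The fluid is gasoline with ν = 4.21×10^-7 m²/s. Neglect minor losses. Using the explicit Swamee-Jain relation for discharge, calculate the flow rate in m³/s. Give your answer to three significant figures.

Swamee-Jain (Type II): Q = -0.965·√(gD⁵h_f/L)·ln[ε/(3.7D) + √(3.17ν²L/(gD³h_f))]
√(gD⁵h_f/L) = √(9.81·0.581⁵·1.18/1600) = 0.02189
ε/(3.7D) = 1.72×10^-5; √(3.17ν²L/(gD³h_f)) = 1.99×10^-5
Q = -0.965·0.02189·ln(3.711×10^-5) = 0.2155 m³/s
Check: V = 0.813 m/s, Re = 1.12×10^6, f = 0.01278, h_f = 1.18 m ≈ 1.18 m ✓

Q ≈ 0.215 m³/s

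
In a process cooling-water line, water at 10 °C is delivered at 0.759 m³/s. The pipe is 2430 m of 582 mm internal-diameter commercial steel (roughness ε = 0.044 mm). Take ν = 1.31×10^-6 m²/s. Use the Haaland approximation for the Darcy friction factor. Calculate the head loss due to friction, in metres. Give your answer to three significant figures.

V = 4Q/(πD²) = 4·0.759/(π·0.582²) = 2.853 m/s
Re = VD/ν = 2.853·0.582/1.31×10^-6 = 1.27×10^6 → turbulent
ε/D = 0.044/582 = 7.56×10^-5
Haaland: f = 0.01268
h_f = f(L/D)V²/(2g) = 0.01268·(2430/0.582)·2.853²/(2·9.81) = 21.97 m

h_f ≈ 22.0 m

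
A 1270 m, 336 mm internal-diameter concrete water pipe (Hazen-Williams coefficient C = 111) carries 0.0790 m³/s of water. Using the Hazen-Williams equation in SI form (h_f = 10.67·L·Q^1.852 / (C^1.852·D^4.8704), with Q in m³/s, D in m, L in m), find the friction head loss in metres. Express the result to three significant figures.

h_f ≈ 4.07 m

h_f = 10.67·1270·0.0790^1.852 / (111^1.852·0.336^4.8704) = 4.068 m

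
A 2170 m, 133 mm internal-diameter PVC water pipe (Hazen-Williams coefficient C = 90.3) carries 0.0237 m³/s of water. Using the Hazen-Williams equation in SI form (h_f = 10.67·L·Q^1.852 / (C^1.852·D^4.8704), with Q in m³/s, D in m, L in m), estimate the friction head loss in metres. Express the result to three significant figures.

h_f ≈ 100.0 m

h_f = 10.67·2170·0.0237^1.852 / (90.3^1.852·0.133^4.8704) = 99.98 m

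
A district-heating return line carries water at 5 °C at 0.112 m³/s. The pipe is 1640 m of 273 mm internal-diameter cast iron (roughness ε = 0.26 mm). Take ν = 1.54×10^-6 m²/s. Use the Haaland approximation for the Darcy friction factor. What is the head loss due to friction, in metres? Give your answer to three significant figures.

V = 4Q/(πD²) = 4·0.112/(π·0.273²) = 1.913 m/s
Re = VD/ν = 1.913·0.273/1.54×10^-6 = 3.39×10^5 → turbulent
ε/D = 0.26/273 = 9.52×10^-4
Haaland: f = 0.02023
h_f = f(L/D)V²/(2g) = 0.02023·(1640/0.273)·1.913²/(2·9.81) = 22.67 m

h_f ≈ 22.7 m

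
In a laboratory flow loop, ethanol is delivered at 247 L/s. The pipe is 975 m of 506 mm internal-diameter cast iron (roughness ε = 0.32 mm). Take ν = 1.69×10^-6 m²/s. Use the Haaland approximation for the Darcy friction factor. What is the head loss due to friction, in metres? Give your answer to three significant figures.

V = 4Q/(πD²) = 4·0.247/(π·0.506²) = 1.228 m/s
Re = VD/ν = 1.228·0.506/1.69×10^-6 = 3.68×10^5 → turbulent
ε/D = 0.32/506 = 6.32×10^-4
Haaland: f = 0.01861
h_f = f(L/D)V²/(2g) = 0.01861·(975/0.506)·1.228²/(2·9.81) = 2.757 m

h_f ≈ 2.76 m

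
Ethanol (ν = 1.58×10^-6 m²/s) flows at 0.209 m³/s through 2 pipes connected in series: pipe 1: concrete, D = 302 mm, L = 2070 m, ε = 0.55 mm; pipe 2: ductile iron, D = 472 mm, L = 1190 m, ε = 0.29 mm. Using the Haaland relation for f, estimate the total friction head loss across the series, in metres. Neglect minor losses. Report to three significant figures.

Pipe 1: V = 2.918 m/s, Re = 5.58×10^5, ε/D = 0.00182, f = 0.02320, h_1 = f(L/D)V²/2g = 69.01 m
Pipe 2: V = 1.194 m/s, Re = 3.57×10^5, ε/D = 6.14×10^-4, f = 0.01854, h_2 = f(L/D)V²/2g = 3.398 m
Series → Q common, losses add: H = Σh = 72.40 m

H ≈ 72.4 m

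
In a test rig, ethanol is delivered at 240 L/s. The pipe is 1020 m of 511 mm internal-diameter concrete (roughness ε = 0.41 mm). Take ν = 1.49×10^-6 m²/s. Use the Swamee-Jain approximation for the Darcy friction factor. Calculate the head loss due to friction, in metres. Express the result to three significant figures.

h_f ≈ 2.73 m

V = 4Q/(πD²) = 4·0.240/(π·0.511²) = 1.170 m/s
Re = VD/ν = 1.170·0.511/1.49×10^-6 = 4.01×10^5 → turbulent
ε/D = 0.41/511 = 8.02×10^-4
Swamee-Jain: f = 0.01961
h_f = f(L/D)V²/(2g) = 0.01961·(1020/0.511)·1.170²/(2·9.81) = 2.732 m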